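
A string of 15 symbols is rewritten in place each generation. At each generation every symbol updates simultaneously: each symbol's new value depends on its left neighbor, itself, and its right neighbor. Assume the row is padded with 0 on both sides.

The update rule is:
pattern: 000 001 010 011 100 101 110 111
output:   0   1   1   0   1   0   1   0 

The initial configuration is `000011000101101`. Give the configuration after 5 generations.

011000010100101

000101101100101
001100100111101
010111111000101
110000001101101
011000010100101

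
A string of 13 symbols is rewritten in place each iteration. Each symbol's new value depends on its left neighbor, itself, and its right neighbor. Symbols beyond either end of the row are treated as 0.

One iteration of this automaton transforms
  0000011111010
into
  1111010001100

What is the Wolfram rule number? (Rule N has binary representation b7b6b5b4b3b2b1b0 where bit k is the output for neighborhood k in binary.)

position 6: 111 → 0  (bit 7 = 0)
position 9: 110 → 1  (bit 6 = 1)
position 10: 101 → 1  (bit 5 = 1)
position 12: 100 → 0  (bit 4 = 0)
position 5: 011 → 1  (bit 3 = 1)
position 11: 010 → 0  (bit 2 = 0)
position 4: 001 → 0  (bit 1 = 0)
position 0: 000 → 1  (bit 0 = 1)
bits b7..b0 = 01101001 = 105

105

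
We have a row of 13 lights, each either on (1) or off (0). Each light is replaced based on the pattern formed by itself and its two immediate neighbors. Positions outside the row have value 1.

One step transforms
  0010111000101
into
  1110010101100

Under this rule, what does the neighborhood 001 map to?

At position 1 the neighborhood is 001; the next row has 1 there.

1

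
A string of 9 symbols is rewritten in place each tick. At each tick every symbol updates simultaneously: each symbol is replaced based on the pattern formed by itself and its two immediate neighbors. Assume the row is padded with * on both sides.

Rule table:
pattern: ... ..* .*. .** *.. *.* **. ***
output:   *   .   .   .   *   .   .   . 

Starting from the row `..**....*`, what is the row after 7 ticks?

*...***..
.**....*.
...***...
**....**.
..***....
*....***.
.***.....

.***.....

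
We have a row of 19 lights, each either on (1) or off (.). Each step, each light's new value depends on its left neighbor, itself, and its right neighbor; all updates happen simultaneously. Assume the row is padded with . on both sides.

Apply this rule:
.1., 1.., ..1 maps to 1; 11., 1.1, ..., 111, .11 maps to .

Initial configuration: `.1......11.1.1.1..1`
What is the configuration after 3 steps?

..1111.......11....

step 1: 111....1...1.1.1111
step 2: ...1..111.11.1.....
step 3: ..1111.......11....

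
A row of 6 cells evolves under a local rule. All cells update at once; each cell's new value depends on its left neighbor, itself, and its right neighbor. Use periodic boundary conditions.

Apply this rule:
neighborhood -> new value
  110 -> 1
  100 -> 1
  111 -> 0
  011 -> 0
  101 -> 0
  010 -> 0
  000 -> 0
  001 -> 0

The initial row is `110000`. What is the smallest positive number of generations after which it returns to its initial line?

6

011000
001100
000110
000011
100001
110000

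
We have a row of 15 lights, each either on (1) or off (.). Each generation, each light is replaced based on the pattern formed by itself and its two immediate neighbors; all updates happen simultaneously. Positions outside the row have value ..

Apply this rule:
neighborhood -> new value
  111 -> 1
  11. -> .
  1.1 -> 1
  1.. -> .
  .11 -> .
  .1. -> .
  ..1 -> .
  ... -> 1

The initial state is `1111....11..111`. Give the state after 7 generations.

.....11..1111..

generation 1: .11..11......1.
generation 2: ........1111...
generation 3: 1111111..11..11
generation 4: .11111.........
generation 5: ..111..11111111
generation 6: 1..1....111111.
generation 7: .....11..1111..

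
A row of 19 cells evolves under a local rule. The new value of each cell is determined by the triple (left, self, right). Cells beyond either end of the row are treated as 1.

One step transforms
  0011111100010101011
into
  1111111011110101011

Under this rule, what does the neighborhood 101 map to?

0

At position 12 the neighborhood is 101; the next row has 0 there.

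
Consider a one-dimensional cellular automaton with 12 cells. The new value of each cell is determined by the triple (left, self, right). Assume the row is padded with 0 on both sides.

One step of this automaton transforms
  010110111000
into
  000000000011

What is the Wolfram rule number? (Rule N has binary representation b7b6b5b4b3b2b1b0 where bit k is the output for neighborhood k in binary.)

1

position 7: 111 → 0  (bit 7 = 0)
position 4: 110 → 0  (bit 6 = 0)
position 2: 101 → 0  (bit 5 = 0)
position 9: 100 → 0  (bit 4 = 0)
position 3: 011 → 0  (bit 3 = 0)
position 1: 010 → 0  (bit 2 = 0)
position 0: 001 → 0  (bit 1 = 0)
position 10: 000 → 1  (bit 0 = 1)
bits b7..b0 = 00000001 = 1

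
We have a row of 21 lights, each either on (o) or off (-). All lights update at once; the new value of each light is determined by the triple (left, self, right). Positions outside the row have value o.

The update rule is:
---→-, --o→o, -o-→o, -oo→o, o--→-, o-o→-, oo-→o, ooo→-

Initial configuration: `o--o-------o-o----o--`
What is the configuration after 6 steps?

o-oo------oo-o---oo-o
o-oo-----ooo-o--ooo-o
o-oo----oo-o-o-oo-o-o
o-oo---ooo-o-o-oo-o-o
o-oo--oo-o-o-o-oo-o-o
o-oo-ooo-o-o-o-oo-o-o

o-oo-ooo-o-o-o-oo-o-o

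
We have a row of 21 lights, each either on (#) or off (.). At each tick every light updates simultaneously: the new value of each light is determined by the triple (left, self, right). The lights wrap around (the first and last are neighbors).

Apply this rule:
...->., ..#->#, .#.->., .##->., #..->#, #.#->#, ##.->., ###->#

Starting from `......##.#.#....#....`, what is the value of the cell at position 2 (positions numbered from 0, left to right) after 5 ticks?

tick 1: .....#..#.#.#..#.#...
tick 2: ....#.##.#.#.##.#.#..
tick 3: ...#.#..#.#.#..#.#.#.
tick 4: ..#.#.##.#.#.##.#.#.#
tick 5: ##.#.#..#.#.#..#.#.#.
position 2 holds .

.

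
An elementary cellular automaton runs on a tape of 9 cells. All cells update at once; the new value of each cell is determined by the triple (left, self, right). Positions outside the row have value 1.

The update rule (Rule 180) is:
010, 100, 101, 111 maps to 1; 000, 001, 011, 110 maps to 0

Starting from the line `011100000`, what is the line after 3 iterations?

101110100

iteration 1: 101010000
iteration 2: 011111000
iteration 3: 101110100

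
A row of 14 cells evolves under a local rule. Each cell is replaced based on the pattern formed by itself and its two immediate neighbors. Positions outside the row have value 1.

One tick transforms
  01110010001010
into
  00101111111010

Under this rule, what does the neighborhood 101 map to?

0

At position 0 the neighborhood is 101; the next row has 0 there.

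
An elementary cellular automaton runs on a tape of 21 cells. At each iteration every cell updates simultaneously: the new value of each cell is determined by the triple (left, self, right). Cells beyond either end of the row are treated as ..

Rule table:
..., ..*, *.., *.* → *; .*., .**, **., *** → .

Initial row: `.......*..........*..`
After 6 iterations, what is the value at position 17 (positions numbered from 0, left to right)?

.

iteration 1: *******.**********.**
iteration 2: .......*..........*..  (repeats iteration 0; period 2)
iteration 6: .......*..........*..
position 17 holds .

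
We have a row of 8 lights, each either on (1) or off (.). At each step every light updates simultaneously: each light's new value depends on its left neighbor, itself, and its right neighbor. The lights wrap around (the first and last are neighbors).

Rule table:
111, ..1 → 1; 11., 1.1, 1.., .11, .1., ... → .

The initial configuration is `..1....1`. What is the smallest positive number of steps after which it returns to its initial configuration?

.1....1.
1....1..
....1..1
...1..1.
..1..1..
.1..1...
1..1....
..1....1

8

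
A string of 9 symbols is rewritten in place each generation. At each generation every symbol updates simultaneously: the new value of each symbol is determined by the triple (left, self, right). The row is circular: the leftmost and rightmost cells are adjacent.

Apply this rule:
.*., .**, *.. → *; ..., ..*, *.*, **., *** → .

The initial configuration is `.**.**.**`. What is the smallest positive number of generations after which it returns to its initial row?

.*..*..*.
.**.**.**

2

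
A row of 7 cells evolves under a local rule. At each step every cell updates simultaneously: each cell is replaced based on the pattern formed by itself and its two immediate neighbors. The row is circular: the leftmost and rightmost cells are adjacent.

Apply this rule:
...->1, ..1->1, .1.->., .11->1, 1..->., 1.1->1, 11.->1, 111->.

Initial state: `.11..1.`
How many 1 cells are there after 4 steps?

111.1..
1.11..1
1111.11
...111.
count of 1: 3

3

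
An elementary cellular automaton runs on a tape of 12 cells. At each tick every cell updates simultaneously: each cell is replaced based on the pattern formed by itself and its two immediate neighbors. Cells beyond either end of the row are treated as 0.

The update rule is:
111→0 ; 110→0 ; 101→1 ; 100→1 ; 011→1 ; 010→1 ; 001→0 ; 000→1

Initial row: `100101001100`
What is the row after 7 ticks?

111000110111

110111101011
101100011110
111011010001
100110111101
110101100011
101111011010
111000110111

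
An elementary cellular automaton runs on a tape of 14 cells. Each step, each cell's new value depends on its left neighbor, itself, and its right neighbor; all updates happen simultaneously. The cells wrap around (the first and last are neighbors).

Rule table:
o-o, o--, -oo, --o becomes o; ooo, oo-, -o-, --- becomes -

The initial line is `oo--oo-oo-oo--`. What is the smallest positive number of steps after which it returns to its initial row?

o-ooo-oo-oo-oo
-oo--oo-oo-oo-
oo-ooo-oo-oo-o
--oo--oo-oo-oo
ooo-ooo-oo-oo-
o--oo--oo-oo-o
-ooo-ooo-oo-oo
oo--oo--oo-oo-
o-ooo-ooo-oo-o
-oo--oo--oo-oo
oo-ooo-ooo-oo-
o-oo--oo--oo-o
-oo-ooo-ooo-oo
oo-oo--oo--oo-
o-oo-ooo-ooo-o
-oo-oo--oo--oo
oo-oo-ooo-ooo-
o-oo-oo--oo--o
-oo-oo-ooo-ooo
oo-oo-oo--oo--
o-oo-oo-ooo-oo
-oo-oo-oo--oo-
oo-oo-oo-ooo-o
--oo-oo-oo--oo
ooo-oo-oo-ooo-
o--oo-oo-oo--o
-ooo-oo-oo-ooo
oo--oo-oo-oo--

28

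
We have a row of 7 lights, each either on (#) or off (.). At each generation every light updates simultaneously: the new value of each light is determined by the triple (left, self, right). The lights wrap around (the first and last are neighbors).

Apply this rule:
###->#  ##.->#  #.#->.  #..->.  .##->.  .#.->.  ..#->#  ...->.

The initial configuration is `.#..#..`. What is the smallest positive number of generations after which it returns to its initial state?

generation 1: #..#...
generation 2: ..#...#
generation 3: .#...#.
generation 4: #...#..
generation 5: ...#..#
generation 6: ..#..#.
generation 7: .#..#..

7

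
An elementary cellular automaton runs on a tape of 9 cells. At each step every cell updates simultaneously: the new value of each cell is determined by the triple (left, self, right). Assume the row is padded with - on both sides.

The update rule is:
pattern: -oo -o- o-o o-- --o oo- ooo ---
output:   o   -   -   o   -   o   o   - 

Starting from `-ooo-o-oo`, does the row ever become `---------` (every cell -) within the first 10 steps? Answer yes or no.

-ooo---oo
-oooo--oo
-ooooo-oo
-ooooo-oo  (fixed point — unchanged through step 10)
step 10 is -ooooo-oo, still not uniform -

no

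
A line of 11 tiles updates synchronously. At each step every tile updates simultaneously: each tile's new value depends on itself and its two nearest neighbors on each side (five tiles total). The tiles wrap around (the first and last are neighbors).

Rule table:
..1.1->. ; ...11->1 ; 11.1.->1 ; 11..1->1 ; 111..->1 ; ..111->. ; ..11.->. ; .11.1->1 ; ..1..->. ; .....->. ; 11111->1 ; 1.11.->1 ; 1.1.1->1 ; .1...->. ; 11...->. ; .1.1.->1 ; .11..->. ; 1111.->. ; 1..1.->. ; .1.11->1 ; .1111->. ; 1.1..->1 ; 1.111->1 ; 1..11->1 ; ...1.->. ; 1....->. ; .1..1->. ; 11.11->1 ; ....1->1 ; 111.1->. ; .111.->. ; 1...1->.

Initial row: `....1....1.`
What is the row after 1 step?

..1....1...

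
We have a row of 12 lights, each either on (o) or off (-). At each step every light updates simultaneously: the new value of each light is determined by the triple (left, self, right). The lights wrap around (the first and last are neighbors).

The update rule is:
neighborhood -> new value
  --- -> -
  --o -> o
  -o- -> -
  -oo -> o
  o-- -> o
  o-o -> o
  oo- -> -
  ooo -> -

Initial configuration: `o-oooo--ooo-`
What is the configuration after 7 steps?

oo-oo-oo-oo-

step 1: -oo---ooo--o
step 2: oo-o-oo--oo-
step 3: o-o-oo-ooo-o
step 4: -o-oo-oo--oo
step 5: o-oo-oo-ooo-
step 6: -oo-oo-oo--o
step 7: oo-oo-oo-oo-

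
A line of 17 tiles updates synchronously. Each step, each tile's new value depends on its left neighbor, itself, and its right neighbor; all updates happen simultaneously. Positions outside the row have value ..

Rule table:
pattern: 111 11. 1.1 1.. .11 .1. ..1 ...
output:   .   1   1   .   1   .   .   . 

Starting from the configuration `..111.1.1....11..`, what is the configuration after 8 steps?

..1.11.1.....11..
...1111......11..
...1..1......11..
.............11..
.............11..  (fixed point — unchanged through step 8)

.............11..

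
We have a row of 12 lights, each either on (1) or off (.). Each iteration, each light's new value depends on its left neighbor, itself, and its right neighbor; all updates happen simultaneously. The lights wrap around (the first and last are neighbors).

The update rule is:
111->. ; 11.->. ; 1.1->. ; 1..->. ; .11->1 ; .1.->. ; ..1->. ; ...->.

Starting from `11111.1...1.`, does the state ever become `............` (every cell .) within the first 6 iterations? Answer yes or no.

1...........
............
all cells are . at iteration 2

yes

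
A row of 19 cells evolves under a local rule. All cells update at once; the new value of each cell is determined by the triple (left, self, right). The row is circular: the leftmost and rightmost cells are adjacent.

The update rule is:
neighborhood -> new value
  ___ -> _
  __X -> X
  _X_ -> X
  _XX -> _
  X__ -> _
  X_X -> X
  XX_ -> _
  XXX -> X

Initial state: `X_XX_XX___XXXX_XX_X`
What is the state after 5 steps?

X____X_XX_X__X__X__

step 1: _X__X____X_XX_X__X_
step 2: XX_XX___XXX__XX_XX_
step 3: __X____X_X__X__X__X
step 4: _XX___XXXX_XX_XX_XX
step 5: X____X_XX_X__X__X__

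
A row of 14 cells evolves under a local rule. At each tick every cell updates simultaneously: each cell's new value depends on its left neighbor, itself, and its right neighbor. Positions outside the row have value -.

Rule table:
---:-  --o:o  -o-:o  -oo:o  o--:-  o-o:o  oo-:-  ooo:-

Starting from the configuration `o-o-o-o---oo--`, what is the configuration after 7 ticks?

o--oo---------

ooooooo--oo---
o-------oo----
o------oo-----
o-----oo------
o----oo-------
o---oo--------
o--oo---------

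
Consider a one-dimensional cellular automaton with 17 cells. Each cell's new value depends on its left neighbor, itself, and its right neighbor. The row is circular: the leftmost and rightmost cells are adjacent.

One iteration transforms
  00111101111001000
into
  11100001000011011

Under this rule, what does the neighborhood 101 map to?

At position 6 the neighborhood is 101; the next row has 0 there.

0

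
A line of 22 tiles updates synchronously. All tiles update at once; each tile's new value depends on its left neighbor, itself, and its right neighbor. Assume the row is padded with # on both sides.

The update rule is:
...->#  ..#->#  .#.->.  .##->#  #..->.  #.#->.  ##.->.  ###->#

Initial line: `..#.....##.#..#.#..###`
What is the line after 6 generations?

.#..#####....#....####
...#####..###..#######
.######..###..########
.#####..###..#########
.####..###..##########
.###..###..###########

.###..###..###########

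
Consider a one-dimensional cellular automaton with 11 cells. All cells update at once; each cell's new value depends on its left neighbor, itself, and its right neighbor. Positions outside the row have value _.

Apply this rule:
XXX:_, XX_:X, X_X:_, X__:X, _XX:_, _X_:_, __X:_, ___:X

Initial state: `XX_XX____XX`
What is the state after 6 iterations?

iteration 1: _X__XXXX__X
iteration 2: __X____XX__
iteration 3: X__XXX__XXX
iteration 4: _X___XX___X
iteration 5: __XX__XXX__
iteration 6: X__XX___XXX

X__XX___XXX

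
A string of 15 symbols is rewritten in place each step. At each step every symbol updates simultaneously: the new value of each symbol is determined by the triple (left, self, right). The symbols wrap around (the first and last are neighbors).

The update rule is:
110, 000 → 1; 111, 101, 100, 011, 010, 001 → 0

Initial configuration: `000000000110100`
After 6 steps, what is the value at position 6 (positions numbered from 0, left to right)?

step 1: 111111110010001
step 2: 000000010000100
step 3: 111111000110001
step 4: 000001010010100
step 5: 111100000000001
step 6: 000101111111100
position 6 holds 1

1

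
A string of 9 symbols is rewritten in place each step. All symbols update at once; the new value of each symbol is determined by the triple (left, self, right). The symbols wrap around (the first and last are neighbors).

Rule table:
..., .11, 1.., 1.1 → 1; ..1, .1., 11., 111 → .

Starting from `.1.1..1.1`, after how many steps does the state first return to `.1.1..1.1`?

9

step 1: 1.1.1..1.
step 2: .1.1.1..1
step 3: 1.1.1.1..
step 4: .1.1.1.1.
step 5: ..1.1.1.1
step 6: 1..1.1.1.
step 7: .1..1.1.1
step 8: 1.1..1.1.
step 9: .1.1..1.1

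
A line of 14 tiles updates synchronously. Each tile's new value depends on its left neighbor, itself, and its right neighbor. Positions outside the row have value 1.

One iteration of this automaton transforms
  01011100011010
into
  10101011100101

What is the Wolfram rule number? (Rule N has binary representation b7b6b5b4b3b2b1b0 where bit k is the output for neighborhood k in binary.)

179

position 4: 111 → 1  (bit 7 = 1)
position 5: 110 → 0  (bit 6 = 0)
position 0: 101 → 1  (bit 5 = 1)
position 6: 100 → 1  (bit 4 = 1)
position 3: 011 → 0  (bit 3 = 0)
position 1: 010 → 0  (bit 2 = 0)
position 8: 001 → 1  (bit 1 = 1)
position 7: 000 → 1  (bit 0 = 1)
bits b7..b0 = 10110011 = 179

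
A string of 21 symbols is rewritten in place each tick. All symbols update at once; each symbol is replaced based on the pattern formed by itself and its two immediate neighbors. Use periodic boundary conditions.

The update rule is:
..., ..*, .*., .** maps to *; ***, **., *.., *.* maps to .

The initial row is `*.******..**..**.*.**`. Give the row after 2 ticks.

..*......**..**..*.*.
***.******..**..**.*.

***.******..**..**.*.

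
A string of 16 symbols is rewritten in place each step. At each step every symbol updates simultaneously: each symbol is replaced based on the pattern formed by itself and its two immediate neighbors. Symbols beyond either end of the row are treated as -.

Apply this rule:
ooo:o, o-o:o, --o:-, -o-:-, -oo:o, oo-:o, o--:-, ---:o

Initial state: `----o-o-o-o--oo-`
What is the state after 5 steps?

oooo-ooo-oooooo-

step 1: ooo--o-o-o---oo-
step 2: ooo---o-o--o-oo-
step 3: ooo-o--o----ooo-
step 4: oooo-----oo-ooo-
step 5: oooo-ooo-oooooo-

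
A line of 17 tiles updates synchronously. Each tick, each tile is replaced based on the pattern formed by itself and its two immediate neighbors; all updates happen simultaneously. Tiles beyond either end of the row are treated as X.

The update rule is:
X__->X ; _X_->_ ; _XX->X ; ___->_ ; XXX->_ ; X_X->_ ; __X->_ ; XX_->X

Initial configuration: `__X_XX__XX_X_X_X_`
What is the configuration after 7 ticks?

X__X_XX_____X_XX_

X___XXX_XX_______
XX__X_X_XXX______
_XX_____X_XX_____
_XXX______XXX____
_X_XX_____X_XX___
___XXX______XXX__
X__X_XX_____X_XX_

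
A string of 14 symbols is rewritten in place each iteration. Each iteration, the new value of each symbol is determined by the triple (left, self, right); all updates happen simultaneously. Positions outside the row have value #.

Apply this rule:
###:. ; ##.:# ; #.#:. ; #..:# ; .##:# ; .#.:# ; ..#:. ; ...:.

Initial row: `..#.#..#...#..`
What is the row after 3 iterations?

#.#.##.##..##.
#.#.##.###.##.
#.#.##.#.#.##.

#.#.##.#.#.##.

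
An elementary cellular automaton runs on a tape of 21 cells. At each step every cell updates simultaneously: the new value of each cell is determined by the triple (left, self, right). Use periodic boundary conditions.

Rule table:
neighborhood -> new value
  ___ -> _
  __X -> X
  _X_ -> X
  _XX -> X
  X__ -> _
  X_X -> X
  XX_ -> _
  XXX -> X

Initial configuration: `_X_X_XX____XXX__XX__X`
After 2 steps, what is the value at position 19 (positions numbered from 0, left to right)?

step 1: XXXXXX____XXX__XX__XX
step 2: XXXXX____XXX__XX__XXX
position 19 holds X

X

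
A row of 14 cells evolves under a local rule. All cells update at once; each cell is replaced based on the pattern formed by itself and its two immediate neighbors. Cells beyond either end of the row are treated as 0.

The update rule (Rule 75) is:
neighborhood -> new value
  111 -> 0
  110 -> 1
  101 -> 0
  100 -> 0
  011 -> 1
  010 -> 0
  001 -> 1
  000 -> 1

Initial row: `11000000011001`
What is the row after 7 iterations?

iteration 1: 11011111111010
iteration 2: 11010000001000
iteration 3: 11000111110011
iteration 4: 11011100010111
iteration 5: 11010101100101
iteration 6: 11000001101000
iteration 7: 11011111100011

11011111100011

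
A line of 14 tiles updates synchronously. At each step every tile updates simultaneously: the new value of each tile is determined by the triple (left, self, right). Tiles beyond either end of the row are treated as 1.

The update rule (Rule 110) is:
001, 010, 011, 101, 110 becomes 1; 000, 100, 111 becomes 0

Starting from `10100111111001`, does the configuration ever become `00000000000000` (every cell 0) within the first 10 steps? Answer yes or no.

11101100001011
00111100011110
01100100110011
11101101110110
00111111011111
01100001110000
11100011010001
00100111110011
01101100010110
11111100111111
step 10 is 11111100111111, still not uniform 0

no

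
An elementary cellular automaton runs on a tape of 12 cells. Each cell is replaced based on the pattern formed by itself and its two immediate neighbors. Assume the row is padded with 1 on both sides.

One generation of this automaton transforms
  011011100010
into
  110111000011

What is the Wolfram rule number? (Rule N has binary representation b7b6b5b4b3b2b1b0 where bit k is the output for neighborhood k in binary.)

position 5: 111 → 1  (bit 7 = 1)
position 2: 110 → 0  (bit 6 = 0)
position 0: 101 → 1  (bit 5 = 1)
position 7: 100 → 0  (bit 4 = 0)
position 1: 011 → 1  (bit 3 = 1)
position 10: 010 → 1  (bit 2 = 1)
position 9: 001 → 0  (bit 1 = 0)
position 8: 000 → 0  (bit 0 = 0)
bits b7..b0 = 10101100 = 172

172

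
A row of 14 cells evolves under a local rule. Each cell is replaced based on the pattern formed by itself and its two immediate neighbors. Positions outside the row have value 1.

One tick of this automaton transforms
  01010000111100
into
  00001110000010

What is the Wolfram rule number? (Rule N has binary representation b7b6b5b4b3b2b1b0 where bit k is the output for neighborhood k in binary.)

position 9: 111 → 0  (bit 7 = 0)
position 11: 110 → 0  (bit 6 = 0)
position 0: 101 → 0  (bit 5 = 0)
position 4: 100 → 1  (bit 4 = 1)
position 8: 011 → 0  (bit 3 = 0)
position 1: 010 → 0  (bit 2 = 0)
position 7: 001 → 0  (bit 1 = 0)
position 5: 000 → 1  (bit 0 = 1)
bits b7..b0 = 00010001 = 17

17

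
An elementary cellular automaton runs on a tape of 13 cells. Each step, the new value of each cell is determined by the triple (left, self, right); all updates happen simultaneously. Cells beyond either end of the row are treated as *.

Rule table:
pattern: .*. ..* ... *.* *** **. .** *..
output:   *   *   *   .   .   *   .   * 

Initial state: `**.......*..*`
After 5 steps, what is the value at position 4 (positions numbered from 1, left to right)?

.***********.
...........*.
************.
...........*.  (repeats step 2; period 2)
step 5: ************.
position 4 holds *

*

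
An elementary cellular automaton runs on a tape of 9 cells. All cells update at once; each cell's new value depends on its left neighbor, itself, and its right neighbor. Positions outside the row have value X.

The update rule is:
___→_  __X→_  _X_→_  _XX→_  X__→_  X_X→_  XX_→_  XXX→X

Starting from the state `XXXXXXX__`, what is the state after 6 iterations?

X________

iteration 1: XXXXXX___
iteration 2: XXXXX____
iteration 3: XXXX_____
iteration 4: XXX______
iteration 5: XX_______
iteration 6: X________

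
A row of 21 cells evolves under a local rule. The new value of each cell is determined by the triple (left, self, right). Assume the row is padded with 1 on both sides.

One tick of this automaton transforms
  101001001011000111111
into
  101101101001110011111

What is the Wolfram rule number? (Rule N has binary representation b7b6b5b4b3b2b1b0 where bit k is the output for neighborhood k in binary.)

position 16: 111 → 1  (bit 7 = 1)
position 0: 110 → 1  (bit 6 = 1)
position 1: 101 → 0  (bit 5 = 0)
position 3: 100 → 1  (bit 4 = 1)
position 10: 011 → 0  (bit 3 = 0)
position 2: 010 → 1  (bit 2 = 1)
position 4: 001 → 0  (bit 1 = 0)
position 13: 000 → 1  (bit 0 = 1)
bits b7..b0 = 11010101 = 213

213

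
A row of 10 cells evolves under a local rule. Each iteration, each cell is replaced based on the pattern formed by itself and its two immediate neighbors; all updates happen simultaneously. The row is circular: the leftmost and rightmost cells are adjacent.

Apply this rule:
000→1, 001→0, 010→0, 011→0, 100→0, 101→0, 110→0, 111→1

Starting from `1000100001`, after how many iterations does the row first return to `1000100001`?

2

iteration 1: 0010001100
iteration 2: 1000100001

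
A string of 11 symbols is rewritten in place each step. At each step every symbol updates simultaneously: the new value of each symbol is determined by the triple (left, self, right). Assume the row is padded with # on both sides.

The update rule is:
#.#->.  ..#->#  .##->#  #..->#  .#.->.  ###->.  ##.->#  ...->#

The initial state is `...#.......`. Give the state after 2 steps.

..#.#......

###.#######
..#.#......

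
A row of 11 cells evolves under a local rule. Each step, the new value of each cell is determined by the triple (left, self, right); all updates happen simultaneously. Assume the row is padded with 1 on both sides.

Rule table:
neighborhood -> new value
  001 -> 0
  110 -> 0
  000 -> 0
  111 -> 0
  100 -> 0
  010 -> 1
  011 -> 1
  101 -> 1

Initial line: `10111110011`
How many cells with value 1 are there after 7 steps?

01100000010
11000000011
00000000010
00000000011
00000000010  (repeats step 3; period 2)
step 7: 00000000010
count of 1: 1

1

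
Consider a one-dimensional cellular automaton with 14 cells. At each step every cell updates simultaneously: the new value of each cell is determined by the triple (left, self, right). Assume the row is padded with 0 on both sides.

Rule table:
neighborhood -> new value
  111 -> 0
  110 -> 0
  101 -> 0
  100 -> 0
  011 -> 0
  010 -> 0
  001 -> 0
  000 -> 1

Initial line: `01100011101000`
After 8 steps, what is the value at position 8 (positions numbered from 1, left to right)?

1

step 1: 00001000000011
step 2: 11100011111000
step 3: 00001000000011  (repeats step 1; period 2)
step 8: 11100011111000
position 8 holds 1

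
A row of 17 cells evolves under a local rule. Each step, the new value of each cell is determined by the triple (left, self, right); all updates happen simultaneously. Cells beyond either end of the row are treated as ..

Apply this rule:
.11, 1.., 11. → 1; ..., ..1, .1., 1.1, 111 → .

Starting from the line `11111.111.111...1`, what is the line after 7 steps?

1...1.1.1.1.11...
.1..........111..
..1.........1.11.
...1..........111
....1.........1.1
.....1...........
......1..........

......1..........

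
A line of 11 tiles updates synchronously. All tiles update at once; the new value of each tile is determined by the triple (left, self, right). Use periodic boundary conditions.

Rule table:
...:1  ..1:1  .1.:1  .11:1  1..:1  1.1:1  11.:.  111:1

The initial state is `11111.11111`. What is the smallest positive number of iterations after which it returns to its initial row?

1111.111111
111.1111111
11.11111111
1.111111111
.1111111111
1111111111.
111111111.1
11111111.11
1111111.111
111111.1111
11111.11111

11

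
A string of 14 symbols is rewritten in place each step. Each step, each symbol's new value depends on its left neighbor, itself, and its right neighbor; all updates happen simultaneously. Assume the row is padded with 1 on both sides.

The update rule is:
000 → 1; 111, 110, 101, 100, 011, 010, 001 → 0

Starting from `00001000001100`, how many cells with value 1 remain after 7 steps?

5

step 1: 01100011100000
step 2: 00001000001110
step 3: 01100011100000  (repeats step 1; period 2)
step 7: 01100011100000
count of 1: 5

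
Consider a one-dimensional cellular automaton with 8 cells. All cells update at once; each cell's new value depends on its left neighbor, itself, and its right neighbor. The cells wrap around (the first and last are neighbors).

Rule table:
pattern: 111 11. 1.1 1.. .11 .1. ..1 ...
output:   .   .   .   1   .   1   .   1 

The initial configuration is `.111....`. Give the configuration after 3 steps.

...1111.

step 1: ....1111
step 2: 111.....
step 3: ...1111.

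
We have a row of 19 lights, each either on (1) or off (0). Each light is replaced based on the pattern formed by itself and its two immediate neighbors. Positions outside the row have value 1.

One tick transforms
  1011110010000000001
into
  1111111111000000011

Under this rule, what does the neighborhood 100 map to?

1

At position 6 the neighborhood is 100; the next row has 1 there.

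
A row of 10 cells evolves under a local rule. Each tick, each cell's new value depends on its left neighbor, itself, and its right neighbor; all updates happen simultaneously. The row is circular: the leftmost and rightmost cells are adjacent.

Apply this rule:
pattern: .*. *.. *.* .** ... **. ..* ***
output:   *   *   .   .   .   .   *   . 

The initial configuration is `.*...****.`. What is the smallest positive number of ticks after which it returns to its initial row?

tick 1: ***.*....*
tick 2: ....**..*.
tick 3: ...*..****
tick 4: *.****....
tick 5: *.....*..*
tick 6: .*...****.

6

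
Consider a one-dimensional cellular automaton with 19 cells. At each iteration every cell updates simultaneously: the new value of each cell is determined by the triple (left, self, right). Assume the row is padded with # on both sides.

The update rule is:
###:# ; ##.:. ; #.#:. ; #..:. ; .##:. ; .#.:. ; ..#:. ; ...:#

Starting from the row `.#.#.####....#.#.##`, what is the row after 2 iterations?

......##..##......#
.####........####..

.####........####..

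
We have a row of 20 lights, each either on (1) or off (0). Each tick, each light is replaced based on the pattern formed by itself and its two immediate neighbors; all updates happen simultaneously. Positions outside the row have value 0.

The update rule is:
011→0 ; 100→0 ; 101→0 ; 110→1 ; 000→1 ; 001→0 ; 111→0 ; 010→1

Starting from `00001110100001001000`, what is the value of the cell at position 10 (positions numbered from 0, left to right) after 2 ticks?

11100010101101001011
00101010100101001001
position 10 holds 0

0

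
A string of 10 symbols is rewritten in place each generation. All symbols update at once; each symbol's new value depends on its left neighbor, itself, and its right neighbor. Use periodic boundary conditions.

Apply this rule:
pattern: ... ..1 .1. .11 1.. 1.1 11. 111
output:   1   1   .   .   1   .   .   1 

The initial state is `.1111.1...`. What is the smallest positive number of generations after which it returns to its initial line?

1.11...111
....111.11
1111.1....
.11...1111
...111.11.
111.1....1
11...1111.
..111.11..
11.1....11
1...1111.1
.111.11...
1.1....111
...1111.11
111.11....
.1....1111
..1111.11.
11.11....1
1....1111.
.1111.11..
1.11....11
....1111.1
1111.11...
.11....111
...1111.1.
111.11...1
11....111.
..1111.1..
11.11...11
1....111.1
.1111.1...

30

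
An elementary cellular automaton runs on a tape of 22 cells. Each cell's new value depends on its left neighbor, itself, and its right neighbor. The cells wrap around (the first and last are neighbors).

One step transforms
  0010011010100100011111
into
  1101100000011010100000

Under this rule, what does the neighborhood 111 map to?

0

At position 18 the neighborhood is 111; the next row has 0 there.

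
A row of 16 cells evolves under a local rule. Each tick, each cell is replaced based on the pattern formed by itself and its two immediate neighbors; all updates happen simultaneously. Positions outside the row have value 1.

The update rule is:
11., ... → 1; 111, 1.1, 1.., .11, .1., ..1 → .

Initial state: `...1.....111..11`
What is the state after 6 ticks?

...1...1......1.

.1...111...1....
...1...1.1...11.
.1...1.....1..1.
...1...111......
.1...1...1.1111.
...1...1......1.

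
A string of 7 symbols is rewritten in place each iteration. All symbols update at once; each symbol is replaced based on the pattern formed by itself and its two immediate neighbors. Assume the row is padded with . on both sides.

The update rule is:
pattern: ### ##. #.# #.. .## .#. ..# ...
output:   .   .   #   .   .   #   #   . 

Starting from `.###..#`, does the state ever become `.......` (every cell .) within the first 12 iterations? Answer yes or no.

yes

#....##
#...#..
#..##..
#.#....
###....
.......
all cells are . at iteration 6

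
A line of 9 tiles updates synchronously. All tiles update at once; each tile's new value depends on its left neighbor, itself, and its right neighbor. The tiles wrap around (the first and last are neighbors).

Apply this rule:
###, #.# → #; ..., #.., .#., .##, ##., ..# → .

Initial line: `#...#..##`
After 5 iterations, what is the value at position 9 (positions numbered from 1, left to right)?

.

........#
.........
.........  (fixed point — unchanged through iteration 5)
position 9 holds .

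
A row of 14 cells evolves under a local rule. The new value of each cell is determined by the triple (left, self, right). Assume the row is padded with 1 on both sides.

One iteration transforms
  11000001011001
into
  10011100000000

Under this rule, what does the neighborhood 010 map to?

0

At position 7 the neighborhood is 010; the next row has 0 there.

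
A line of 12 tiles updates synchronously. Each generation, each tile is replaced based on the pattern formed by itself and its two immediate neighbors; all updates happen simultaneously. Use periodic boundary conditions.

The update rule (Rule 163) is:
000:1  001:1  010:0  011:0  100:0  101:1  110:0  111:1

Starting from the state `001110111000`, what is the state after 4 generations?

generation 1: 110101010011
generation 2: 101010100101
generation 3: 010101001010
generation 4: 101010010100

101010010100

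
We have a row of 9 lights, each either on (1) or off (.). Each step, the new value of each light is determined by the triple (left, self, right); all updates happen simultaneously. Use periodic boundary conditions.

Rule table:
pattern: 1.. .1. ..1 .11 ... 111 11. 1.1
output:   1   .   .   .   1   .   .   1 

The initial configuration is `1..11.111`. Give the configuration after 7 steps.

step 1: .1...1...
step 2: ..11..111
step 3: 1...1....
step 4: .11..111.
step 5: ...1....1
step 6: 11..111..
step 7: ..1....1.

..1....1.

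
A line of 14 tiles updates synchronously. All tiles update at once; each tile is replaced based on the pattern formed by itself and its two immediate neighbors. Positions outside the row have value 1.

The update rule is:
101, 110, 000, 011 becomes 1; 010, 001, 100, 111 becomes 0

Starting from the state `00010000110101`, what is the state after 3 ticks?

10001100111011

01000110111011
10010111101110
10001100111011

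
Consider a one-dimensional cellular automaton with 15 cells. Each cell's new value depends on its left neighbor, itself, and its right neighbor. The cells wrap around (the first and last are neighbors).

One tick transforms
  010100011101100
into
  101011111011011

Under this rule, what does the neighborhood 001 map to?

1

At position 0 the neighborhood is 001; the next row has 1 there.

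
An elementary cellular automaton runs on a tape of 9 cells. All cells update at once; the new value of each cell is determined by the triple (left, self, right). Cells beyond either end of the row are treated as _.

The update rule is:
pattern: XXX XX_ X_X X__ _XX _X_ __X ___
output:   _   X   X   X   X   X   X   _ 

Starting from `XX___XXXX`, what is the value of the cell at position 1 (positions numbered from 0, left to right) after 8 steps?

step 1: XXX_XX__X
step 2: X_XXXXXXX
step 3: XXX_____X
step 4: X_XX___XX
step 5: XXXXX_XXX
step 6: X___XXX_X
step 7: XX_XX_XXX
step 8: XXXXXXX_X
position 1 holds X

X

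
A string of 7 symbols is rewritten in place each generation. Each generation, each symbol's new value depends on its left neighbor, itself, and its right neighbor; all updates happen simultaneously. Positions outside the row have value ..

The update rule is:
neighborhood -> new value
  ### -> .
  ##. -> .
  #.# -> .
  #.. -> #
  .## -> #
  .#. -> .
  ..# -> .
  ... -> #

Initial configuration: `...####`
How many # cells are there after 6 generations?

3

##.#...
#...###
.##.#..
.#...##
..##.#.
#.#...#
count of #: 3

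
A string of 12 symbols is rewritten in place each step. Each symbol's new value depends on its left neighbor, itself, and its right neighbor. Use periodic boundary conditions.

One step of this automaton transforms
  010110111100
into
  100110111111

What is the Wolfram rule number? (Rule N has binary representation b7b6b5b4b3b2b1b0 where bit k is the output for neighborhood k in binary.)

position 7: 111 → 1  (bit 7 = 1)
position 4: 110 → 1  (bit 6 = 1)
position 2: 101 → 0  (bit 5 = 0)
position 10: 100 → 1  (bit 4 = 1)
position 3: 011 → 1  (bit 3 = 1)
position 1: 010 → 0  (bit 2 = 0)
position 0: 001 → 1  (bit 1 = 1)
position 11: 000 → 1  (bit 0 = 1)
bits b7..b0 = 11011011 = 219

219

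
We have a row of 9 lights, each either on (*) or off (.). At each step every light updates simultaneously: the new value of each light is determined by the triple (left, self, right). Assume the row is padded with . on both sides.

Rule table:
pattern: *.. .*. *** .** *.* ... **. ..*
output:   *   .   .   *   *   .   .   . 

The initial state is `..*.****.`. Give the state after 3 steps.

....*.*..

step 1: ...**...*
step 2: ...*.*...
step 3: ....*.*..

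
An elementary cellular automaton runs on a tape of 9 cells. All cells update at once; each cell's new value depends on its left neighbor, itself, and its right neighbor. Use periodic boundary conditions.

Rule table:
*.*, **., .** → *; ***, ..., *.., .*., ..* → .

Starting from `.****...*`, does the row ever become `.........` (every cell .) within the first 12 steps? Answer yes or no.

**..*....
**.......
**.......  (fixed point — unchanged through step 12)
step 12 is **......., still not uniform .

no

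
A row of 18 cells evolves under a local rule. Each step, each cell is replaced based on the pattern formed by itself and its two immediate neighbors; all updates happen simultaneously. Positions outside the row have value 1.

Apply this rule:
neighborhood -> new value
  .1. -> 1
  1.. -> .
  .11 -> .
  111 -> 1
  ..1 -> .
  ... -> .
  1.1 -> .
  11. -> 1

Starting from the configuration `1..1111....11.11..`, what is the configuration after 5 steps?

1...111.....1..1..
1....11.....1..1..
1.....1.....1..1..
1.....1.....1..1..  (fixed point — unchanged through step 5)

1.....1.....1..1..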